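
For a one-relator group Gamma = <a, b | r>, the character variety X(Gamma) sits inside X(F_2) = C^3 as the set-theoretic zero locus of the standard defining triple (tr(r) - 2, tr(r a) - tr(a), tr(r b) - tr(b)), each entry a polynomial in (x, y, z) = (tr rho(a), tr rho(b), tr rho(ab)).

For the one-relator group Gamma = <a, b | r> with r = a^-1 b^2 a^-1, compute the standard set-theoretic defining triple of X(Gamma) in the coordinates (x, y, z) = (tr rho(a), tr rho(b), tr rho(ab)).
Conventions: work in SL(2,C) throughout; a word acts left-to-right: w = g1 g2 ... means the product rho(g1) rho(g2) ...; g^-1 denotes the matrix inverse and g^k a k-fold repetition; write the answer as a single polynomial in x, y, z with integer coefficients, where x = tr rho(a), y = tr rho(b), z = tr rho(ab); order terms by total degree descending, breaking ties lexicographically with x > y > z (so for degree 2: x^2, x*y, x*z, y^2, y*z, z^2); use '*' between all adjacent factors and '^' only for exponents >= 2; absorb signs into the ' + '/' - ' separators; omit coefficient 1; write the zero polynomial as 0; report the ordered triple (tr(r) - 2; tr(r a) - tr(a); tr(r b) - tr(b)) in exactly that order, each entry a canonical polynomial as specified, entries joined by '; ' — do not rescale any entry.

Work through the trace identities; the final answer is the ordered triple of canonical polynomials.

x^2*y^2 - x*y*z - x^2 - y^2; x*y^2 - y*z - 2*x; x^2*y^3 - 2*x*y^2*z - x^2*y + y*z^2 + x*z - 2*y

tr(b^2) = tr(b)*tr(b) - tr(1) = y^2 - 2
tr(b^2 a) = tr(b)*tr(a b) - tr(a) = y*z - x
tr(a^-1 b^2) = tr(b^2)*tr(a) - tr(b^2 a) = x*y^2 - y*z - x
tr(a^-1 b^2 a^-1) = tr(a^-1 b^2)*tr(a) - tr(a^-1 b^2 a) = x^2*y^2 - x*y*z - x^2 - y^2 + 2
tr(b^3) = tr(b)*tr(b^2) - tr(b)  (reduce the b square) = y^3 - 3*y
reduce: tr(b^3 a) = tr(b)*tr(a b^2) - tr(a b)  (reduce the b square) = y^2*z - x*y - z
tr(b^2 a^-1 b) = tr(b^3)*tr(a) - tr(b^3 a)  (eliminate a^-1) = x*y^3 - y^2*z - 2*x*y + z
tr(a b a b) = tr(a b)*tr(a b) - tr(1)  (split on a) = z^2 - 2
tr(a b a) = tr(a)*tr(b a) - tr(b)  (reduce the a square) = x*z - y
so tr(b a b^2 a) = tr(b)*tr(a b a b) - tr(a b a)  (reduce the b square) = y*z^2 - x*z - y
tr(b^2 a^-1 b a) = tr(b a b^2)*tr(a) - tr(b a b^2 a)  (eliminate a^-1) = x*y^2*z - x^2*y - y*z^2 + y
tr(a^-1 b^2 a^-1 b) = tr(b^2 a^-1 b)*tr(a) - tr(b^2 a^-1 b a)  (eliminate a^-1) = x^2*y^3 - 2*x*y^2*z - x^2*y + y*z^2 + x*z - y
assemble the triple (tr(r) - 2; tr(r a) - x; tr(r b) - y)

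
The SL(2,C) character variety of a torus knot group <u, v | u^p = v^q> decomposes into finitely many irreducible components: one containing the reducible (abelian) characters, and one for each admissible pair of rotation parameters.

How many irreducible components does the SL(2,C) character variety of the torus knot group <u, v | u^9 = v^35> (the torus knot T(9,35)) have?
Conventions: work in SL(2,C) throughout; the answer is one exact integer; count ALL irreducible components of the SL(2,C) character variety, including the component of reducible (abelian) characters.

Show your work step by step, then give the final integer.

137

For T(9,35): irreducibility forces the central element u^9 = v^35 to one of +I, -I.
So on each irreducible component the traces are pinned: tr(u) = 2*cos(pi*alpha/9) with 1 <= alpha <= 8, tr(v) = 2*cos(pi*beta/35) with 1 <= beta <= 34.
The two central values (-1)^alpha I and (-1)^beta I must be the same matrix, so alpha and beta share a parity.
Enumerate parity-matched pairs: 4*17 odd-odd plus 4*17 even-even gives 136.
Total: 136 irreducible-character components + 1 reducible (abelian) component = 137.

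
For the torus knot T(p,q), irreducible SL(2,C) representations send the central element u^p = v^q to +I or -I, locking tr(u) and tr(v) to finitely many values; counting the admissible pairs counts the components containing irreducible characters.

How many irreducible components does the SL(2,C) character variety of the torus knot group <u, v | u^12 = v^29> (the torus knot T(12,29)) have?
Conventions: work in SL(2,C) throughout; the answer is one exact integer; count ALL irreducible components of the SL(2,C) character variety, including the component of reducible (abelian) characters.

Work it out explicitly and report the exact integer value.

For T(12,29): irreducibility forces the central element u^12 = v^29 to one of +I, -I.
This locks tr(u) to 2*cos(pi*alpha/12), alpha in 1..11, and tr(v) to 2*cos(pi*beta/29), beta in 1..28, on each component of irreducible characters.
The two central values (-1)^alpha I and (-1)^beta I must be the same matrix, so alpha and beta share a parity.
Enumerate parity-matched pairs: 6*14 odd-odd plus 5*14 even-even gives 154.
components with irreducible characters: 154; plus the single component of reducible (abelian) characters: total 155.

155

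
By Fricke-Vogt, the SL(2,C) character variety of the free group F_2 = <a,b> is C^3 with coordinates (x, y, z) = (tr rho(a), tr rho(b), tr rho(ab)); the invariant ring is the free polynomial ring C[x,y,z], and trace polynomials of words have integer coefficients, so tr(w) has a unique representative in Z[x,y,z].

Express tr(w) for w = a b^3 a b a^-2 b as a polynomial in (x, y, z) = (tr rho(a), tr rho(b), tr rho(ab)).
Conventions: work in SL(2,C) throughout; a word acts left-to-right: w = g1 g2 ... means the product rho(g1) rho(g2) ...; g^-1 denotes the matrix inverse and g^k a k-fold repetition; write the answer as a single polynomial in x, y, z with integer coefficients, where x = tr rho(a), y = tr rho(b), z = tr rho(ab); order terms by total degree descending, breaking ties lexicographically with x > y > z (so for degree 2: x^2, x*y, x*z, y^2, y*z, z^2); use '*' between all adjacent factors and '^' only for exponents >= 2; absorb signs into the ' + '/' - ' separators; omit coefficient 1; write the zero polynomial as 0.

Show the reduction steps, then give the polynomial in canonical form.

x^2*y^3*z^2 - 2*x^3*y^2*z - x*y^2*z^3 + x^4*y - y^3*z^2 + x^3*z + 4*x*y^2*z + x*z^3 - 3*x^2*y + y*z^2 - 4*x*z + y

trace(a b a b) = trace(b a) * trace(b a) - trace(1) = z^2 - 2
next, trace(a b a) = trace(a) * trace(b a) - trace(b) = x*z - y
next, trace(b a b a b) = trace(b) * trace(a b a b) - trace(a b a) = y*z^2 - x*z - y
trace(a b^3 a b) = trace(b) * trace(b a b a b) - trace(b a b a) = y^2*z^2 - x*y*z - y^2 - z^2 + 2
trace(a^2) = trace(a) * trace(a) - trace(1) = x^2 - 2
next, trace(a^2 b^2) = trace(b) * trace(a^2 b) - trace(a^2) = x*y*z - x^2 - y^2 + 2
and trace(a b^3 a) = trace(b) * trace(a^2 b^2) - trace(a^2 b) = x*y^2*z - x^2*y - y^3 - x*z + 3*y
trace(b a b^3 a b) = trace(b) * trace(a b^3 a b) - trace(a b^3 a) = y^3*z^2 - 2*x*y^2*z + x^2*y - y*z^2 + x*z - y
trace(a b a b a b) = trace(b a b a) * trace(b a) - trace(a b) = z^3 - 3*z
and trace(b a b) = trace(b) * trace(a b) - trace(a) = y*z - x
trace(a b a b a) = trace(a) * trace(b a b a) - trace(b a b) = x*z^2 - y*z - x
next, trace(a b a b a b^2) = trace(b) * trace(a b a b a b) - trace(a b a b a) = y*z^3 - x*z^2 - 2*y*z + x
next, trace(b a b^3 a b a) = trace(b) * trace(a b a b a b^2) - trace(a b a b a b) = y^2*z^3 - x*y*z^2 - 2*y^2*z - z^3 + x*y + 3*z
trace(a^-1 b a b^3 a b) = trace(b a b^3 a b) * trace(a) - trace(b a b^3 a b a) = x*y^3*z^2 - 2*x^2*y^2*z - y^2*z^3 + x^3*y + x^2*z + 2*y^2*z + z^3 - 2*x*y - 3*z
next, trace(a b^3 a b a^-2 b) = trace(a^-1 b a b^3 a b) * trace(a) - trace(a^-1 b a b^3 a b a) = x^2*y^3*z^2 - 2*x^3*y^2*z - x*y^2*z^3 + x^4*y - y^3*z^2 + x^3*z + 4*x*y^2*z + x*z^3 - 3*x^2*y + y*z^2 - 4*x*z + y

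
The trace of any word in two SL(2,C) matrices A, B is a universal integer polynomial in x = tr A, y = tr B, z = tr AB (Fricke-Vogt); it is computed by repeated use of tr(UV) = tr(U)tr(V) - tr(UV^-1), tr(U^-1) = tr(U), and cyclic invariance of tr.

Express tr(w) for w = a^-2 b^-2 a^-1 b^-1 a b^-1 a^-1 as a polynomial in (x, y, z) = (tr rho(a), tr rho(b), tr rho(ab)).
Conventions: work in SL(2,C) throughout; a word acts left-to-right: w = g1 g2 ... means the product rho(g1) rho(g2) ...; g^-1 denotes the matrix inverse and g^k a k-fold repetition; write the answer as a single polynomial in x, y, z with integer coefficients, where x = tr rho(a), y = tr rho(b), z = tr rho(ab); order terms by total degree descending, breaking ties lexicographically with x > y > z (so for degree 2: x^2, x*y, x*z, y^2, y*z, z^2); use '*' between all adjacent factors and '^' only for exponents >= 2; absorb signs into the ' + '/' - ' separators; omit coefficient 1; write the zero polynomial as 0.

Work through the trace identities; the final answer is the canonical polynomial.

and trace(b^-1) = trace(b) = y
trace(b^-2) = trace(b^-1) trace(b) - trace(1) = y^2 - 2
and trace(a b a) = trace(a) trace(b a) - trace(b) = x*z - y
trace(a b a b) = trace(b a) trace(b a) - trace(1) = z^2 - 2
trace(b a b^-1 a) = trace(a b a) trace(b) - trace(a b a b) = x*y*z - y^2 - z^2 + 2
next, trace(b^-1 a^-1 b a) = trace(b a b^-1) trace(a) - trace(b a b^-1 a) = -x*y*z + x^2 + y^2 + z^2 - 2
trace(a b^-2 a^-1 b) = trace(b^-1 a^-1 b a) trace(b) - trace(b^-1 a^-1 b a b) = -x*y^2*z + x^2*y + y^3 + y*z^2 - 3*y
trace(b^-1 a^-1 b^-1 a b^-1) = trace(a b^-2 a^-1) trace(b) - trace(a b^-2 a^-1 b) = x*y^2*z - x^2*y - y*z^2 + y
trace(b^-1 a^-1 b^-1 a) = trace(a^-1 b^-1 a) trace(b) - trace(a^-1 b^-1 a b) = x*y*z - x^2 - z^2 + 2
and trace(b^-2 a^-1 b^-1 a b^-1) = trace(b^-1 a^-1 b^-1 a b^-1) trace(b) - trace(b^-1 a^-1 b^-1 a) = x*y^3*z - x^2*y^2 - y^2*z^2 - x*y*z + x^2 + y^2 + z^2 - 2
trace(a^2) = trace(a) trace(a) - trace(1) = x^2 - 2
and trace(b^-1 a^2) = trace(a^2) trace(b) - trace(a^2 b) = x^2*y - x*z - y
and trace(a b^-2 a) = trace(b^-1 a^2) trace(b) - trace(b^-1 a^2 b) = x^2*y^2 - x*y*z - x^2 - y^2 + 2
and trace(a b^-2 a b) = trace(b^-1 a b a) trace(b) - trace(b^-1 a b a b) = x*y^2*z - y^3 - y*z^2 - x*z + 3*y
trace(b^-1 a b^-1 a b^-1) = trace(a b^-2 a) trace(b) - trace(a b^-2 a b) = x^2*y^3 - 2*x*y^2*z - x^2*y + y*z^2 + x*z - y
and trace(a^3) = trace(a) trace(a^2) - trace(a) = x^3 - 3*x
trace(a^3 b) = trace(a) trace(a b a) - trace(a b) = x^2*z - x*y - z
and trace(a^2 b^-1 a) = trace(a^3) trace(b) - trace(a^3 b) = x^3*y - x^2*z - 2*x*y + z
trace(b a b) = trace(b) trace(a b) - trace(a) = y*z - x
trace(a b a^2 b) = trace(a) trace(b a b a) - trace(b a b) = x*z^2 - y*z - x
and trace(a^2 b^-1 a b) = trace(a b a^2) trace(b) - trace(a b a^2 b) = x^2*y*z - x*y^2 - x*z^2 + x
trace(a b^-1 a b^-1 a) = trace(a^2 b^-1 a) trace(b) - trace(a^2 b^-1 a b) = x^3*y^2 - 2*x^2*y*z - x*y^2 + x*z^2 + y*z - x
trace(a b a b a b) = trace(b a b a) trace(b a) - trace(a b) = z^3 - 3*z
trace(a b^-1 a b a b) = trace(a b a b a) trace(b) - trace(a b a b a b) = x*y*z^2 - y^2*z - z^3 - x*y + 3*z
trace(a b^-1 a b^-1 a b) = trace(a b^-1 a b a) trace(b) - trace(a b^-1 a b a b) = x^2*y^2*z - x*y^3 - 2*x*y*z^2 + y^2*z + z^3 + 2*x*y - 3*z
and trace(b^-1 a b^-1 a b^-1 a) = trace(a b^-1 a b^-1 a) trace(b) - trace(a b^-1 a b^-1 a b) = x^3*y^3 - 3*x^2*y^2*z + 3*x*y*z^2 - z^3 - 3*x*y + 3*z
and trace(a^-1 b^-1 a b^-1 a b^-1) = trace(b^-1 a b^-1 a b^-1) trace(a) - trace(b^-1 a b^-1 a b^-1 a) = x^2*y^2*z - x^3*y - 2*x*y*z^2 + x^2*z + z^3 + 2*x*y - 3*z
and trace(a b^-1) = trace(a) trace(b) - trace(a b) = x*y - z
and trace(b^-1 a b^-1) = trace(a b^-1) trace(b) - trace(a) = x*y^2 - y*z - x
next, trace(b^-2 a^-1 b^-1 a b^-1 a) = trace(a^-1 b^-1 a b^-1 a b^-1) trace(b) - trace(a^-1 b^-1 a b^-1 a) = x^2*y^3*z - x^3*y^2 - 2*x*y^2*z^2 + x^2*y*z + y*z^3 + x*y^2 - 2*y*z + x
next, trace(a^-1 b^-2 a^-1 b^-1 a b^-1) = trace(b^-2 a^-1 b^-1 a b^-1) trace(a) - trace(b^-2 a^-1 b^-1 a b^-1 a) = x*y^2*z^2 - 2*x^2*y*z - y*z^3 + x^3 + x*z^2 + 2*y*z - 3*x
next, trace(b^-2 a^-1 b^-1 a b^-1 a^-2) = trace(a^-1 b^-2 a^-1 b^-1 a b^-1) trace(a) - trace(a^-1 b^-2 a^-1 b^-1 a b^-1 a) = x^2*y^2*z^2 - 2*x^3*y*z - x*y^3*z - x*y*z^3 + x^4 + x^2*y^2 + x^2*z^2 + y^2*z^2 + 3*x*y*z - 4*x^2 - y^2 - z^2 + 2
and trace(a^-2 b^-2 a^-1 b^-1 a b^-1 a^-1) = trace(b^-2 a^-1 b^-1 a b^-1 a^-2) trace(a) - trace(b^-2 a^-1 b^-1 a b^-1 a^-1) = x^3*y^2*z^2 - 2*x^4*y*z - x^2*y^3*z - x^2*y*z^3 + x^5 + x^3*y^2 + x^3*z^2 + 5*x^2*y*z + y*z^3 - 5*x^3 - x*y^2 - 2*x*z^2 - 2*y*z + 5*x

x^3*y^2*z^2 - 2*x^4*y*z - x^2*y^3*z - x^2*y*z^3 + x^5 + x^3*y^2 + x^3*z^2 + 5*x^2*y*z + y*z^3 - 5*x^3 - x*y^2 - 2*x*z^2 - 2*y*z + 5*x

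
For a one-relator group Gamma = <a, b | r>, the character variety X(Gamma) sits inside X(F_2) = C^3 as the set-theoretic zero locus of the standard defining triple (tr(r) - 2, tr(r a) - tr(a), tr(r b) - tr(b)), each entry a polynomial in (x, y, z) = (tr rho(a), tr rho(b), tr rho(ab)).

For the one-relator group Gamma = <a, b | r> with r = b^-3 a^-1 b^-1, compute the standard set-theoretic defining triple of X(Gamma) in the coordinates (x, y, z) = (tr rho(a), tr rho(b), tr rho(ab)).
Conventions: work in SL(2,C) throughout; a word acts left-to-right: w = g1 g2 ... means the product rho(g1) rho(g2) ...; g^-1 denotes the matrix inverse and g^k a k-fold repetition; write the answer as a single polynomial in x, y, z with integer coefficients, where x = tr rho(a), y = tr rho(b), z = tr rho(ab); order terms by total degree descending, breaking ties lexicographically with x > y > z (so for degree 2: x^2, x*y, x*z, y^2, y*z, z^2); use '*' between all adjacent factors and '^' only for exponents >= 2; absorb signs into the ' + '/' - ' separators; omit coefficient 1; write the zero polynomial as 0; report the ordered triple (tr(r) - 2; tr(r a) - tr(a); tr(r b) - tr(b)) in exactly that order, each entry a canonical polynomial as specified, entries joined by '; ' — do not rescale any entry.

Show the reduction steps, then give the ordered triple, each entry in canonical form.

y^3*z - x*y^2 - 2*y*z + x - 2; x*y^3*z - x^2*y^2 - y^2*z^2 - x*y*z + x^2 + y^2 + z^2 - x - 2; y^2*z - x*y - y - z

trace(a^-1) = trace(a) = x
trace(a^-1 b) = trace(b) * trace(a) - trace(b a)   [inverse elimination on a] = x*y - z
apply: trace(a^-1 b^-1) = trace(a^-1) * trace(b) - trace(a^-1 b)   [inverse elimination on b] = z
apply: trace(a^-1 b^-2) = trace(a^-1 b^-1) * trace(b) - trace(a^-1)   [inverse elimination on b] = y*z - x
trace(b^-1 a^-1 b^-2) = trace(a^-1 b^-2) * trace(b) - trace(a^-1 b^-1)   [inverse elimination on b] = y^2*z - x*y - z
trace(b^-3 a^-1 b^-1) = trace(b^-1 a^-1 b^-2) * trace(b) - trace(b^-1 a^-1 b^-1)   [inverse elimination on b] = y^3*z - x*y^2 - 2*y*z + x
use: trace(b a b a) = trace(b a) * trace(b a) - trace(1) = z^2 - 2
trace(a^-1 b a b) = trace(b a b) * trace(a) - trace(b a b a) = x*y*z - x^2 - z^2 + 2
apply: trace(a b^-1 a^-1 b) = trace(a^-1 b a) * trace(b) - trace(a^-1 b a b) = -x*y*z + x^2 + y^2 + z^2 - 2
apply: trace(a^-1 b^-1 a b^-1) = trace(a b^-1 a^-1) * trace(b) - trace(a b^-1 a^-1 b) = x*y*z - x^2 - z^2 + 2
trace(b^-2 a^-1 b^-1 a) = trace(a^-1 b^-1 a b^-1) * trace(b) - trace(a^-1 b^-1 a) = x*y^2*z - x^2*y - y*z^2 + y
trace(b^-3 a^-1 b^-1 a) = trace(b^-2 a^-1 b^-1 a) * trace(b) - trace(b^-2 a^-1 b^-1 a b) = x*y^3*z - x^2*y^2 - y^2*z^2 - x*y*z + x^2 + y^2 + z^2 - 2
assemble the triple (trace(r) - 2; trace(r a) - x; trace(r b) - y)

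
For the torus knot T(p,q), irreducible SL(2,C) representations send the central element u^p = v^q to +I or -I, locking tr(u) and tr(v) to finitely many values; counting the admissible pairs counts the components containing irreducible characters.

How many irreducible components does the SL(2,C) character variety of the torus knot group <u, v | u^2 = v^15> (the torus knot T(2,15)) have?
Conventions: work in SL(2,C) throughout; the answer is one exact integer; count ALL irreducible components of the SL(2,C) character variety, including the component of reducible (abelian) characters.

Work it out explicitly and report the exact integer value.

8

For T(2,15): irreducibility forces the central element u^2 = v^15 to one of +I, -I.
So on each irreducible component the traces are pinned: tr(u) = 2*cos(pi*alpha/2) with 1 <= alpha <= 1, tr(v) = 2*cos(pi*beta/15) with 1 <= beta <= 14.
u^2 = (-1)^alpha I and v^15 = (-1)^beta I must agree, so alpha and beta have equal parity.
Counting: 1 odd alphas x 7 odd betas + 0 even alphas x 7 even betas = 7 + 0 = 7.
components with irreducible characters: 7; plus the single component of reducible (abelian) characters: total 8.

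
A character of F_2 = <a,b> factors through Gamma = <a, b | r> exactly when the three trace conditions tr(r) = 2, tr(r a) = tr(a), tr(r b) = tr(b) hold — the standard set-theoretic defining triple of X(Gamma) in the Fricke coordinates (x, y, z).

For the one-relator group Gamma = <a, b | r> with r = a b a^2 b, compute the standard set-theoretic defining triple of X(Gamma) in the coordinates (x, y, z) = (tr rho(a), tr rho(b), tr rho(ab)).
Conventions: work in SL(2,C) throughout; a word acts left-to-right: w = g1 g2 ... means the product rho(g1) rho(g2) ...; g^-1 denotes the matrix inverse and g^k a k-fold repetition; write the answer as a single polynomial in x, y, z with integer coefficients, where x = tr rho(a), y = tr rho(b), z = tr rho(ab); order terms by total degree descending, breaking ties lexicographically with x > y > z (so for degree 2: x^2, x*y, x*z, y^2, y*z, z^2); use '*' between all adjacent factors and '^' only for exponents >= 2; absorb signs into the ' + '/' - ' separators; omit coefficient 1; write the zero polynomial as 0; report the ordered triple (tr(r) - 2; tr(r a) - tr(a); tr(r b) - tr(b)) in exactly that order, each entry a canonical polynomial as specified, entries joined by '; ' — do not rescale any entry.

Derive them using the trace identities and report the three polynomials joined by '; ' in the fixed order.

reduce: trace(b a b a) = trace(b a)*trace(b a) - trace(1)   [split at repeated b] = z^2 - 2
reduce: trace(b a b) = trace(b)*trace(a b) - trace(a) = y*z - x
trace(a b a^2 b) = trace(a)*trace(b a b a) - trace(b a b) = x*z^2 - y*z - x
trace(b^2) = trace(b)*trace(b) - trace(1)  (reduce the b square) = y^2 - 2
trace(b a^2 b) = trace(a)*trace(b^2 a) - trace(b^2)  (reduce the a square) = x*y*z - x^2 - y^2 + 2
reduce: trace(a b a^2 b a) = trace(a)*trace(b a^2 b a) - trace(b a^2 b)  (reduce the a square) = x^2*z^2 - 2*x*y*z + y^2 - 2
reduce: trace(a b a) = trace(a)*trace(b a) - trace(b) = x*z - y
reduce: trace(b^2 a b a) = trace(b)*trace(a b a b) - trace(a b a) = y*z^2 - x*z - y
trace(b^2 a b) = trace(b)*trace(b a b) - trace(b a) = y^2*z - x*y - z
trace(a b a^2 b^2) = trace(a)*trace(b^2 a b a) - trace(b^2 a b) = x*y*z^2 - x^2*z - y^2*z + z
assemble the triple (trace(r) - 2; trace(r a) - x; trace(r b) - y)

x*z^2 - y*z - x - 2; x^2*z^2 - 2*x*y*z + y^2 - x - 2; x*y*z^2 - x^2*z - y^2*z - y + z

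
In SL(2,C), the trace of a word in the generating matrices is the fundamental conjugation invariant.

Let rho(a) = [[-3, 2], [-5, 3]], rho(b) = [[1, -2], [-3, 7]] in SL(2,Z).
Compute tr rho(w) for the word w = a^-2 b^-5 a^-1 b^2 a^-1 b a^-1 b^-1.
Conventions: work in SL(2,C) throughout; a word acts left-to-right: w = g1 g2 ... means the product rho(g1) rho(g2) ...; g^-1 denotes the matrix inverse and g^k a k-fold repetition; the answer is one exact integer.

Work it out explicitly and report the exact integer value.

rho(a^-1) = [[3, -2], [5, -3]]
... * rho(a^-1) = [[3, -2], [5, -3]]  ->  [[-1, 0], [0, -1]]
... * rho(b^-1) = [[7, 2], [3, 1]]  ->  [[-7, -2], [-3, -1]]
... * rho(b^-1) = [[7, 2], [3, 1]]  ->  [[-55, -16], [-24, -7]]
... * rho(b^-1) = [[7, 2], [3, 1]]  ->  [[-433, -126], [-189, -55]]
... * rho(b^-1) = [[7, 2], [3, 1]]  ->  [[-3409, -992], [-1488, -433]]
... * rho(b^-1) = [[7, 2], [3, 1]]  ->  [[-26839, -7810], [-11715, -3409]]
... * rho(a^-1) = [[3, -2], [5, -3]]  ->  [[-119567, 77108], [-52190, 33657]]
... * rho(b) = [[1, -2], [-3, 7]]  ->  [[-350891, 778890], [-153161, 339979]]
... * rho(b) = [[1, -2], [-3, 7]]  ->  [[-2687561, 6154012], [-1173098, 2686175]]
... * rho(a^-1) = [[3, -2], [5, -3]]  ->  [[22707377, -13086914], [9911581, -5712329]]
... * rho(b) = [[1, -2], [-3, 7]]  ->  [[61968119, -137023152], [27048568, -59809465]]
... * rho(a^-1) = [[3, -2], [5, -3]]  ->  [[-499211403, 287133218], [-217901621, 125331259]]
... * rho(b^-1) = [[7, 2], [3, 1]]  ->  [[-2633080167, -711289588], [-1149317570, -310471983]]
tr = -2633080167 + -310471983 = -2943552150

-2943552150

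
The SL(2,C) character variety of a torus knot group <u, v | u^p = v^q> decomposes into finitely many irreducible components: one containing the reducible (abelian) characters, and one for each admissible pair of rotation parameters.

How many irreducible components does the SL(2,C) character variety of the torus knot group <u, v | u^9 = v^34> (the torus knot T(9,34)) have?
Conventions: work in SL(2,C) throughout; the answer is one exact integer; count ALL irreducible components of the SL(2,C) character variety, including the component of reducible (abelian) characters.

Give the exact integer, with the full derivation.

For T(9,34): irreducibility forces the central element u^9 = v^34 to one of +I, -I.
So on each irreducible component the traces are pinned: tr(u) = 2*cos(pi*alpha/9) with 1 <= alpha <= 8, tr(v) = 2*cos(pi*beta/34) with 1 <= beta <= 33.
The two central values (-1)^alpha I and (-1)^beta I must be the same matrix, so alpha and beta share a parity.
Counting: 4 odd alphas x 17 odd betas + 4 even alphas x 16 even betas = 68 + 64 = 132.
components with irreducible characters: 132; plus the single component of reducible (abelian) characters: total 133.

133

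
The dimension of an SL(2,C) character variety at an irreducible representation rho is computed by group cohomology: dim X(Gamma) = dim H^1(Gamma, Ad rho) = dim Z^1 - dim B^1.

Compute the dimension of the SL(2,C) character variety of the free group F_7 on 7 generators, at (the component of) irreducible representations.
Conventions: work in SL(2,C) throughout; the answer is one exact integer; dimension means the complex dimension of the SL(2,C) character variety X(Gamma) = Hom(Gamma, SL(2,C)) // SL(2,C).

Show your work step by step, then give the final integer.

18

Here Gamma is free of rank 7 — no relator constrains a cocycle.
So Z^1 = (sl_2)^7 in full: dim Z^1 = 21.
dim B^1 = 3: the coboundary map is injective because an irreducible image has centralizer 0 in sl_2.
dim H^1 = 21 - 3 = 18, which is dim X.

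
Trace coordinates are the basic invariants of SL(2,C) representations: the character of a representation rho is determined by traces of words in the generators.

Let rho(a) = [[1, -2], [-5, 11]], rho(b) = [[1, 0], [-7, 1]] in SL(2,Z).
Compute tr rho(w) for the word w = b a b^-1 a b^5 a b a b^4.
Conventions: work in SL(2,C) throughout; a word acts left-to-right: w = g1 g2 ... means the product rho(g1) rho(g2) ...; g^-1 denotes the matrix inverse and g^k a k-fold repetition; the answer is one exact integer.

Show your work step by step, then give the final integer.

rho(b) = [[1, 0], [-7, 1]]
... * rho(a) = [[1, -2], [-5, 11]]  ->  [[1, -2], [-12, 25]]
... * rho(b^-1) = [[1, 0], [7, 1]]  ->  [[-13, -2], [163, 25]]
... * rho(a) = [[1, -2], [-5, 11]]  ->  [[-3, 4], [38, -51]]
... * rho(b) = [[1, 0], [-7, 1]]  ->  [[-31, 4], [395, -51]]
... * rho(b) = [[1, 0], [-7, 1]]  ->  [[-59, 4], [752, -51]]
... * rho(b) = [[1, 0], [-7, 1]]  ->  [[-87, 4], [1109, -51]]
... * rho(b) = [[1, 0], [-7, 1]]  ->  [[-115, 4], [1466, -51]]
... * rho(b) = [[1, 0], [-7, 1]]  ->  [[-143, 4], [1823, -51]]
... * rho(a) = [[1, -2], [-5, 11]]  ->  [[-163, 330], [2078, -4207]]
... * rho(b) = [[1, 0], [-7, 1]]  ->  [[-2473, 330], [31527, -4207]]
... * rho(a) = [[1, -2], [-5, 11]]  ->  [[-4123, 8576], [52562, -109331]]
... * rho(b) = [[1, 0], [-7, 1]]  ->  [[-64155, 8576], [817879, -109331]]
... * rho(b) = [[1, 0], [-7, 1]]  ->  [[-124187, 8576], [1583196, -109331]]
... * rho(b) = [[1, 0], [-7, 1]]  ->  [[-184219, 8576], [2348513, -109331]]
... * rho(b) = [[1, 0], [-7, 1]]  ->  [[-244251, 8576], [3113830, -109331]]
tr = -244251 + -109331 = -353582

-353582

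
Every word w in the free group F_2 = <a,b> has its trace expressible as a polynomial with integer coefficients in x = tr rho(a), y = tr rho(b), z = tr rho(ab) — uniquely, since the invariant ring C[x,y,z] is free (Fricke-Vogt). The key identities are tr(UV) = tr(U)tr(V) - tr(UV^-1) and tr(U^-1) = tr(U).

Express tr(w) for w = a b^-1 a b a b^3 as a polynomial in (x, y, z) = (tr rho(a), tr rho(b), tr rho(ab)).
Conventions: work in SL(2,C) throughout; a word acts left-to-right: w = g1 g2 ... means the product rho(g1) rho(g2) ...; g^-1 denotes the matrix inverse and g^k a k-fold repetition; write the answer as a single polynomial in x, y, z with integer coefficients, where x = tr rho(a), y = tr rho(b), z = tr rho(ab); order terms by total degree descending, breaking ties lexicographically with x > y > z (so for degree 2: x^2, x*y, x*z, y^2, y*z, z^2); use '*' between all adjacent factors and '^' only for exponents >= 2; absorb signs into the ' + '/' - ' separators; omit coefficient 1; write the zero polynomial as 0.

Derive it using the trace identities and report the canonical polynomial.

trace(a b a b) = trace(a b) trace(a b) - trace(1) = z^2 - 2
trace(a b a) = trace(a) trace(b a) - trace(b) = x*z - y
trace(a b a b^2) = trace(b) trace(a b a b) - trace(a b a) = y*z^2 - x*z - y
trace(b a b^3 a) = trace(b) trace(a b a b^2) - trace(a b a b) = y^2*z^2 - x*y*z - y^2 - z^2 + 2
trace(a b^2) = trace(b) trace(a b) - trace(a) = y*z - x
trace(a b^3) = trace(b) trace(a b^2) - trace(a b) = y^2*z - x*y - z
trace(b a b^3) = trace(b) trace(a b^3) - trace(a b^2) = y^3*z - x*y^2 - 2*y*z + x
trace(a b a b^3 a) = trace(a) trace(b a b^3 a) - trace(b a b^3) = x*y^2*z^2 - x^2*y*z - y^3*z - x*z^2 + 2*y*z + x
trace(a b a b a b) = trace(a b a b) trace(a b) - trace(b a) = z^3 - 3*z
trace(a b a b a) = trace(a) trace(b a b a) - trace(b a b) = x*z^2 - y*z - x
trace(a b a b a b^2) = trace(b) trace(a b a b a b) - trace(a b a b a) = y*z^3 - x*z^2 - 2*y*z + x
trace(a b a b^3 a b) = trace(b) trace(a b a b a b^2) - trace(a b a b a b) = y^2*z^3 - x*y*z^2 - 2*y^2*z - z^3 + x*y + 3*z
trace(a b^-1 a b a b^3) = trace(a b a b^3 a) trace(b) - trace(a b a b^3 a b) = x*y^3*z^2 - x^2*y^2*z - y^4*z - y^2*z^3 + 4*y^2*z + z^3 - 3*z

x*y^3*z^2 - x^2*y^2*z - y^4*z - y^2*z^3 + 4*y^2*z + z^3 - 3*z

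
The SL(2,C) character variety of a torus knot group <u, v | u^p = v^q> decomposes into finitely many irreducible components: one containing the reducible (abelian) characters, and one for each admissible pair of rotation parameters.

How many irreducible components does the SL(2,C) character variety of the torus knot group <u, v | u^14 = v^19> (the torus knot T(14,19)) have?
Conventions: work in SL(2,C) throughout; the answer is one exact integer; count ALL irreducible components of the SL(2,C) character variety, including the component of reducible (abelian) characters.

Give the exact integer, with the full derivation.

118

Gamma = < u, v | u^14 = v^19 > (torus knot T(14,19)); the central element u^14 = v^19 acts as +I or -I in any irreducible SL(2,C) representation.
This locks tr(u) to 2*cos(pi*alpha/14), alpha in 1..13, and tr(v) to 2*cos(pi*beta/19), beta in 1..18, on each component of irreducible characters.
u^14 = (-1)^alpha I and v^19 = (-1)^beta I must agree, so alpha and beta have equal parity.
Counting: 7 odd alphas x 9 odd betas + 6 even alphas x 9 even betas = 63 + 54 = 117.
components with irreducible characters: 117; plus the single component of reducible (abelian) characters: total 118.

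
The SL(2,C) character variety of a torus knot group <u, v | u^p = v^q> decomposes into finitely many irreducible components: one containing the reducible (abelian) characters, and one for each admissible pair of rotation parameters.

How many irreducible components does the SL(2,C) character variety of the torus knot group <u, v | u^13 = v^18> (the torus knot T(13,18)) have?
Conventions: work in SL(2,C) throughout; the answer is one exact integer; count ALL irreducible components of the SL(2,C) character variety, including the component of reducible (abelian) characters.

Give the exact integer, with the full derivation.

For T(13,18): irreducibility forces the central element u^13 = v^18 to one of +I, -I.
This locks tr(u) to 2*cos(pi*alpha/13), alpha in 1..12, and tr(v) to 2*cos(pi*beta/18), beta in 1..17, on each component of irreducible characters.
The two central values (-1)^alpha I and (-1)^beta I must be the same matrix, so alpha and beta share a parity.
Enumerate parity-matched pairs: 6*9 odd-odd plus 6*8 even-even gives 102.
components with irreducible characters: 102; plus the single component of reducible (abelian) characters: total 103.

103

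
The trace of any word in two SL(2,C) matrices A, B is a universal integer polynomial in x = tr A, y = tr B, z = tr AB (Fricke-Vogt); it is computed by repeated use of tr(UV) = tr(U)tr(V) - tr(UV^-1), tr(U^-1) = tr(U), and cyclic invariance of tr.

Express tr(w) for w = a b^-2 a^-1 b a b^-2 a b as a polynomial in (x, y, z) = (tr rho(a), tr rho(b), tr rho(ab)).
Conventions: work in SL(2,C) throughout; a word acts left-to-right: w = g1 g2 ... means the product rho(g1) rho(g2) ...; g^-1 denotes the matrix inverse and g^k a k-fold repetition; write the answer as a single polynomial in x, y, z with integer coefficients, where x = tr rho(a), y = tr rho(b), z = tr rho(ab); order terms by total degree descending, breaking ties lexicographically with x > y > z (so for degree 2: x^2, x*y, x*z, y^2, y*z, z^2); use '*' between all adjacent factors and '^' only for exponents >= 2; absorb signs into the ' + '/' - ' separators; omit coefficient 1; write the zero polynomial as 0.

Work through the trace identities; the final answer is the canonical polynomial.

-x^2*y^4*z^2 + x^3*y^3*z + 2*x*y^5*z + 2*x*y^3*z^3 - x^2*y^4 - y^6 - 2*y^4*z^2 - y^2*z^4 - x^3*y*z - 7*x*y^3*z - x*y*z^3 + 3*x^2*y^2 + 6*y^4 + 6*y^2*z^2 + 3*x*y*z - x^2 - 9*y^2 + 2

next, trace(b a^2) = trace(a) trace(b a) - trace(b)   [square of a] = x*z - y
trace(a b a^2) = trace(a) trace(b a^2) - trace(b a)   [square of a] = x^2*z - x*y - z
and trace(b a b a) = trace(a b) trace(a b) - trace(1)   [split at a repeated a] = z^2 - 2
trace(b a b) = trace(b) trace(a b) - trace(a)   [square of b] = y*z - x
next, trace(a b a^2 b) = trace(a) trace(b a b a) - trace(b a b)   [square of a] = x*z^2 - y*z - x
trace(b^-1 a b a^2) = trace(a b a^2) trace(b) - trace(a b a^2 b)   [inverse elimination on b] = x^2*y*z - x*y^2 - x*z^2 + x
trace(a b^-2 a b a) = trace(b^-1 a b a^2) trace(b) - trace(b^-1 a b a^2 b)   [inverse elimination on b] = x^2*y^2*z - x*y^3 - x*y*z^2 - x^2*z + 2*x*y + z
trace(a b a b a b) = trace(b a) trace(b a b a) - trace(b^-1 a^-1)   [split at a repeated b] = z^3 - 3*z
trace(b^-1 a b a b a) = trace(a b a b a) trace(b) - trace(a b a b a b)   [inverse elimination on b] = x*y*z^2 - y^2*z - z^3 - x*y + 3*z
next, trace(a b^-2 a b a b) = trace(b^-1 a b a b a) trace(b) - trace(b^-1 a b a b a b)   [inverse elimination on b] = x*y^2*z^2 - y^3*z - y*z^3 - x*y^2 - x*z^2 + 4*y*z + x
trace(a b^-2 a b a b^-1) = trace(a b^-2 a b a) trace(b) - trace(a b^-2 a b a b)   [inverse elimination on b] = x^2*y^3*z - x*y^4 - 2*x*y^2*z^2 - x^2*y*z + y^3*z + y*z^3 + 3*x*y^2 + x*z^2 - 3*y*z - x
trace(a^2) = trace(a) trace(a) - trace(1)   [square of a] = x^2 - 2
next, trace(b a^2 b) = trace(b) trace(a^2 b) - trace(a^2)   [square of b] = x*y*z - x^2 - y^2 + 2
trace(a b a^2 b a) = trace(a) trace(b a^2 b a) - trace(b a^2 b)   [square of a] = x^2*z^2 - 2*x*y*z + y^2 - 2
and trace(b a b a b) = trace(b) trace(a b a b) - trace(a b a)   [square of b] = y*z^2 - x*z - y
trace(a b a^2 b a b) = trace(a) trace(b a b a b a) - trace(b a b a b)   [square of a] = x*z^3 - y*z^2 - 2*x*z + y
next, trace(b^-1 a b a^2 b a) = trace(a b a^2 b a) trace(b) - trace(a b a^2 b a b)   [inverse elimination on b] = x^2*y*z^2 - 2*x*y^2*z - x*z^3 + y^3 + y*z^2 + 2*x*z - 3*y
trace(a b a b^-2 a b a) = trace(b^-1 a b a^2 b a) trace(b) - trace(b^-1 a b a^2 b a b)   [inverse elimination on b] = x^2*y^2*z^2 - 2*x*y^3*z - x*y*z^3 - x^2*z^2 + y^4 + y^2*z^2 + 4*x*y*z - 4*y^2 + 2
trace(a b a b a b a b) = trace(a b a b a b) trace(a b) - trace(b a b a)   [split at a repeated a] = z^4 - 4*z^2 + 2
next, trace(b^-1 a b a b a b a) = trace(a b a b a b a) trace(b) - trace(a b a b a b a b)   [inverse elimination on b] = x*y*z^3 - y^2*z^2 - z^4 - 2*x*y*z + y^2 + 4*z^2 - 2
trace(a b a b^-2 a b a b) = trace(b^-1 a b a b a b a) trace(b) - trace(b^-1 a b a b a b a b)   [inverse elimination on b] = x*y^2*z^3 - y^3*z^2 - y*z^4 - 2*x*y^2*z - x*z^3 + y^3 + 5*y*z^2 + 2*x*z - 3*y
trace(a b a b^-2 a b a b^-1) = trace(a b a b^-2 a b a) trace(b) - trace(a b a b^-2 a b a b)   [inverse elimination on b] = x^2*y^3*z^2 - 2*x*y^4*z - 2*x*y^2*z^3 - x^2*y*z^2 + y^5 + 2*y^3*z^2 + y*z^4 + 6*x*y^2*z + x*z^3 - 5*y^3 - 5*y*z^2 - 2*x*z + 5*y
next, trace(b a b^-2 a b a b^-2 a) = trace(a b a b^-2 a b a b^-1) trace(b) - trace(a b a b^-2 a b a)   [inverse elimination on b] = x^2*y^4*z^2 - 2*x*y^5*z - 2*x*y^3*z^3 - 2*x^2*y^2*z^2 + y^6 + 2*y^4*z^2 + y^2*z^4 + 8*x*y^3*z + 2*x*y*z^3 + x^2*z^2 - 6*y^4 - 6*y^2*z^2 - 6*x*y*z + 9*y^2 - 2
next, trace(a b^-2 a^-1 b a b^-2 a b) = trace(b a b^-2 a b a b^-2) trace(a) - trace(b a b^-2 a b a b^-2 a)   [inverse elimination on a] = -x^2*y^4*z^2 + x^3*y^3*z + 2*x*y^5*z + 2*x*y^3*z^3 - x^2*y^4 - y^6 - 2*y^4*z^2 - y^2*z^4 - x^3*y*z - 7*x*y^3*z - x*y*z^3 + 3*x^2*y^2 + 6*y^4 + 6*y^2*z^2 + 3*x*y*z - x^2 - 9*y^2 + 2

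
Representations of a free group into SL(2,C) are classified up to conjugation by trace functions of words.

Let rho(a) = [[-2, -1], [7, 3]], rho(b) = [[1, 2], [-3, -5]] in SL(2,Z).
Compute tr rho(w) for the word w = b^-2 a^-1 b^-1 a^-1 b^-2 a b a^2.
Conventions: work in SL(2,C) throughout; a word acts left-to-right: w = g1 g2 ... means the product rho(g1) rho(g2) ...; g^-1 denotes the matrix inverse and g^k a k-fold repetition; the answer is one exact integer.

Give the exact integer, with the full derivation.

rho(b^-1) = [[-5, -2], [3, 1]]
... * rho(b^-1) = [[-5, -2], [3, 1]]  ->  [[19, 8], [-12, -5]]
... * rho(a^-1) = [[3, 1], [-7, -2]]  ->  [[1, 3], [-1, -2]]
... * rho(b^-1) = [[-5, -2], [3, 1]]  ->  [[4, 1], [-1, 0]]
... * rho(a^-1) = [[3, 1], [-7, -2]]  ->  [[5, 2], [-3, -1]]
... * rho(b^-1) = [[-5, -2], [3, 1]]  ->  [[-19, -8], [12, 5]]
... * rho(b^-1) = [[-5, -2], [3, 1]]  ->  [[71, 30], [-45, -19]]
... * rho(a) = [[-2, -1], [7, 3]]  ->  [[68, 19], [-43, -12]]
... * rho(b) = [[1, 2], [-3, -5]]  ->  [[11, 41], [-7, -26]]
... * rho(a) = [[-2, -1], [7, 3]]  ->  [[265, 112], [-168, -71]]
... * rho(a) = [[-2, -1], [7, 3]]  ->  [[254, 71], [-161, -45]]
tr = 254 + -45 = 209

209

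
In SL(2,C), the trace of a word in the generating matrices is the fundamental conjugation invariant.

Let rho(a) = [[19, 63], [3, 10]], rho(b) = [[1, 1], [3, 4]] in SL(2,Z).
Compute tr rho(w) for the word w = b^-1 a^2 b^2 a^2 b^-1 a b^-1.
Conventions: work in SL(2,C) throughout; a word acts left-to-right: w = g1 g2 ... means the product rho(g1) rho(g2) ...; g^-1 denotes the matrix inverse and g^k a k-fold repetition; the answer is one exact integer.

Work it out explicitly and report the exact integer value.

rho(b^-1) = [[4, -1], [-3, 1]]
... * rho(a) = [[19, 63], [3, 10]]  ->  [[73, 242], [-54, -179]]
... * rho(a) = [[19, 63], [3, 10]]  ->  [[2113, 7019], [-1563, -5192]]
... * rho(b) = [[1, 1], [3, 4]]  ->  [[23170, 30189], [-17139, -22331]]
... * rho(b) = [[1, 1], [3, 4]]  ->  [[113737, 143926], [-84132, -106463]]
... * rho(a) = [[19, 63], [3, 10]]  ->  [[2592781, 8604691], [-1917897, -6364946]]
... * rho(a) = [[19, 63], [3, 10]]  ->  [[75076912, 249392113], [-55534881, -184476971]]
... * rho(b^-1) = [[4, -1], [-3, 1]]  ->  [[-447868691, 174315201], [331291389, -128942090]]
... * rho(a) = [[19, 63], [3, 10]]  ->  [[-7986559526, -26472575523], [5907710121, 19581936607]]
... * rho(b^-1) = [[4, -1], [-3, 1]]  ->  [[47471488465, -18486015997], [-35114969337, 13674226486]]
tr = 47471488465 + 13674226486 = 61145714951

61145714951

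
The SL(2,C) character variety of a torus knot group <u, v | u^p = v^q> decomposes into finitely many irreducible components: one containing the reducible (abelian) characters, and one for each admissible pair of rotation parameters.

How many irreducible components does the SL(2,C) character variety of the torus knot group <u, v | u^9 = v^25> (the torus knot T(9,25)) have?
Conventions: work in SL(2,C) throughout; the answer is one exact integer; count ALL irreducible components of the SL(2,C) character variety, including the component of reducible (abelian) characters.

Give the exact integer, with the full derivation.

97

For T(9,25): irreducibility forces the central element u^9 = v^25 to one of +I, -I.
So on each irreducible component the traces are pinned: tr(u) = 2*cos(pi*alpha/9) with 1 <= alpha <= 8, tr(v) = 2*cos(pi*beta/25) with 1 <= beta <= 24.
The two central values (-1)^alpha I and (-1)^beta I must be the same matrix, so alpha and beta share a parity.
count pairs: odd alpha (4 choices) x odd beta (12), plus even alpha (4) x even beta (12): 4*12 + 4*12 = 96.
Total: 96 irreducible-character components + 1 reducible (abelian) component = 97.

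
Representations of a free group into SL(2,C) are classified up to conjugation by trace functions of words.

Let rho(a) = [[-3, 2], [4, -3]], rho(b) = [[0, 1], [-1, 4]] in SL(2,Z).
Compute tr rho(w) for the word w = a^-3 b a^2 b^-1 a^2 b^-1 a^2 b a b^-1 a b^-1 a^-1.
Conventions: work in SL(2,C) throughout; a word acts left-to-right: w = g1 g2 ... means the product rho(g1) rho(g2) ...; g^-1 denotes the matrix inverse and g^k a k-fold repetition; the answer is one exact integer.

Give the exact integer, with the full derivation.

-94560430790

rho(a^-1) = [[-3, -2], [-4, -3]]
... * rho(a^-1) = [[-3, -2], [-4, -3]]  ->  [[17, 12], [24, 17]]
... * rho(a^-1) = [[-3, -2], [-4, -3]]  ->  [[-99, -70], [-140, -99]]
... * rho(b) = [[0, 1], [-1, 4]]  ->  [[70, -379], [99, -536]]
... * rho(a) = [[-3, 2], [4, -3]]  ->  [[-1726, 1277], [-2441, 1806]]
... * rho(a) = [[-3, 2], [4, -3]]  ->  [[10286, -7283], [14547, -10300]]
... * rho(b^-1) = [[4, -1], [1, 0]]  ->  [[33861, -10286], [47888, -14547]]
... * rho(a) = [[-3, 2], [4, -3]]  ->  [[-142727, 98580], [-201852, 139417]]
... * rho(a) = [[-3, 2], [4, -3]]  ->  [[822501, -581194], [1163224, -821955]]
... * rho(b^-1) = [[4, -1], [1, 0]]  ->  [[2708810, -822501], [3830941, -1163224]]
... * rho(a) = [[-3, 2], [4, -3]]  ->  [[-11416434, 7885123], [-16145719, 11151554]]
... * rho(a) = [[-3, 2], [4, -3]]  ->  [[65789794, -46488237], [93043373, -65746100]]
... * rho(b) = [[0, 1], [-1, 4]]  ->  [[46488237, -120163154], [65746100, -169941027]]
... * rho(a) = [[-3, 2], [4, -3]]  ->  [[-620117327, 453465936], [-877002408, 641315281]]
... * rho(b^-1) = [[4, -1], [1, 0]]  ->  [[-2027003372, 620117327], [-2866694351, 877002408]]
... * rho(a) = [[-3, 2], [4, -3]]  ->  [[8561479424, -5914358725], [12108092685, -8364395926]]
... * rho(b^-1) = [[4, -1], [1, 0]]  ->  [[28331558971, -8561479424], [40067974814, -12108092685]]
... * rho(a^-1) = [[-3, -2], [-4, -3]]  ->  [[-50748759217, -30978679670], [-71771553702, -43811671573]]
tr = -50748759217 + -43811671573 = -94560430790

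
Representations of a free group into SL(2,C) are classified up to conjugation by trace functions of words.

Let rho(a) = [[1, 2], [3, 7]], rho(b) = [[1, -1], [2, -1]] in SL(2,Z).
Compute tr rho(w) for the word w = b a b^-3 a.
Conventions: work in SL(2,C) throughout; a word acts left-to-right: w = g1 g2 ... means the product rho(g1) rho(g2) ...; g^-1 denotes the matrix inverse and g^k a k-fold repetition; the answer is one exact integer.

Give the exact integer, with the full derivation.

rho(b) = [[1, -1], [2, -1]]
... * rho(a) = [[1, 2], [3, 7]]  ->  [[-2, -5], [-1, -3]]
... * rho(b^-1) = [[-1, 1], [-2, 1]]  ->  [[12, -7], [7, -4]]
... * rho(b^-1) = [[-1, 1], [-2, 1]]  ->  [[2, 5], [1, 3]]
... * rho(b^-1) = [[-1, 1], [-2, 1]]  ->  [[-12, 7], [-7, 4]]
... * rho(a) = [[1, 2], [3, 7]]  ->  [[9, 25], [5, 14]]
tr = 9 + 14 = 23

23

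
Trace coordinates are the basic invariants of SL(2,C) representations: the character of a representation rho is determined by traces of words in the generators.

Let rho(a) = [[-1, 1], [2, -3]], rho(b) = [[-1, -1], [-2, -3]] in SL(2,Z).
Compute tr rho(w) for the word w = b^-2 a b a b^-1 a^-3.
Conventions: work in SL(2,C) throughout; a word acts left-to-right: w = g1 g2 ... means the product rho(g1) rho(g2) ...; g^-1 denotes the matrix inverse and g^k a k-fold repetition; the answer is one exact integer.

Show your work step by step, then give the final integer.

rho(b^-1) = [[-3, 1], [2, -1]]
... * rho(b^-1) = [[-3, 1], [2, -1]]  ->  [[11, -4], [-8, 3]]
... * rho(a) = [[-1, 1], [2, -3]]  ->  [[-19, 23], [14, -17]]
... * rho(b) = [[-1, -1], [-2, -3]]  ->  [[-27, -50], [20, 37]]
... * rho(a) = [[-1, 1], [2, -3]]  ->  [[-73, 123], [54, -91]]
... * rho(b^-1) = [[-3, 1], [2, -1]]  ->  [[465, -196], [-344, 145]]
... * rho(a^-1) = [[-3, -1], [-2, -1]]  ->  [[-1003, -269], [742, 199]]
... * rho(a^-1) = [[-3, -1], [-2, -1]]  ->  [[3547, 1272], [-2624, -941]]
... * rho(a^-1) = [[-3, -1], [-2, -1]]  ->  [[-13185, -4819], [9754, 3565]]
tr = -13185 + 3565 = -9620

-9620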